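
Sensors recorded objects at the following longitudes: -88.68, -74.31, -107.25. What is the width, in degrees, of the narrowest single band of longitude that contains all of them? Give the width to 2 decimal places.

Sort the longitudes: -107.25°, -88.68°, -74.31°.
Eastward gaps between consecutive values (wrapping around): 18.57°, 14.37°, 327.06°.
Largest gap = 327.06° ⇒ minimal covering band is its complement: 360° − 327.06° = 32.94°.
Band runs from -107.25° eastward to -74.31°.

32.94°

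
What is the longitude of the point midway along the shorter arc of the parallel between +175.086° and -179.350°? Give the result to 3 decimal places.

+177.868°

Signed shortest Δλ from +175.086° to -179.350° is +5.564°.
Midpoint longitude = +175.086° + (+5.564°)/2 = +175.086° + 2.782° = +177.868°.
(The naïve average (+175.086 + -179.350)/2 = -2.132° is on the wrong side of the globe.)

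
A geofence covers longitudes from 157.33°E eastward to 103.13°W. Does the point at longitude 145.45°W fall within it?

Band width going east from +157.33° to -103.13°: ((-103.13 − 157.33) mod 360) = 99.54°.
Offset of -145.45° east of the west edge: ((-145.45 − 157.33) mod 360) = 57.22°.
57.22° ≤ 99.54° ⇒ inside.

Yes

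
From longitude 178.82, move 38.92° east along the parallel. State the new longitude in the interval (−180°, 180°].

Start at +178.82°; shift +38.92° → +217.74°.
+217.74° lies outside (−180°, 180°]; subtract 360° → -142.26°.

-142.26°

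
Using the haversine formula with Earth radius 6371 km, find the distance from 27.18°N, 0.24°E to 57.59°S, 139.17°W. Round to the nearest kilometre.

15388 km

Δλ = -139.17 − 0.24 = -139.41°.
Δφ = -57.59 − 27.18 = -84.77°.
a = sin²(Δφ/2) + cos φ₁ · cos φ₂ · sin²(Δλ/2) = 0.873851.
c = 2·atan2(√a, √(1−a)) = 2.41539 rad → d = 6371·c ≈ 15388.46 km.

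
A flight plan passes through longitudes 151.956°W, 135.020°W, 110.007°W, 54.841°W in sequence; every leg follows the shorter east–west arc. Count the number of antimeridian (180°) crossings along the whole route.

0

Leg 1: -151.956° → -135.020°, shortest Δλ = 16.936° (east) — does not cross 180°.
Leg 2: -135.020° → -110.007°, shortest Δλ = 25.013° (east) — does not cross 180°.
Leg 3: -110.007° → -54.841°, shortest Δλ = 55.166° (east) — does not cross 180°.
Total crossings: 0.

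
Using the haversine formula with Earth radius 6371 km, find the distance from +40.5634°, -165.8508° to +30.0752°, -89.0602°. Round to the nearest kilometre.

Δλ = -89.0602 − -165.8508 = 76.7906°.
Δφ = 30.0752 − 40.5634 = -10.4882°.
a = sin²(Δφ/2) + cos φ₁ · cos φ₂ · sin²(Δλ/2) = 0.261946.
c = 2·atan2(√a, √(1−a)) = 1.07457 rad → d = 6371·c ≈ 6846.10 km.

6846 km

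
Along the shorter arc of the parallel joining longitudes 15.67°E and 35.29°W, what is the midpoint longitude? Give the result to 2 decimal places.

9.81°W

Signed shortest Δλ from +15.67° to -35.29° is -50.96°.
Midpoint longitude = +15.67° + (-50.96°)/2 = +15.67° − 25.48° = -9.81°.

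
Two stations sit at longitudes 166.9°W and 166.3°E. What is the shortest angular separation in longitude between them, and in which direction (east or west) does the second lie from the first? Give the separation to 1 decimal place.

Raw difference: 166.3 − -166.9 = 333.2°.
Normalise into (−180°, 180°]: 333.2° − 360° = -26.8°.
Negative ⇒ the second point lies to the west; separation 26.8°.

26.8° west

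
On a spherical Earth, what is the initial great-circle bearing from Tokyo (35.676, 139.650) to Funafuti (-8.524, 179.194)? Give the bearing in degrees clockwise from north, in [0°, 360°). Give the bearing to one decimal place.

Δλ = 179.194 − 139.650 = 39.544°.
θ = atan2( sin Δλ · cos φ₂ , cos φ₁ · sin φ₂ − sin φ₁ · cos φ₂ · cos Δλ )
  = atan2(0.62964, -0.56517) = 131.911° → normalised to [0°, 360°): 131.911°.

131.9°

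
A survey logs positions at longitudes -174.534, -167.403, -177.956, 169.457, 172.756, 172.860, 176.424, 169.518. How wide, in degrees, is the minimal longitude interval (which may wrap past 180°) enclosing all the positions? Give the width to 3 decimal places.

Sort the longitudes: -177.956°, -174.534°, -167.403°, +169.457°, +169.518°, +172.756°, +172.860°, +176.424°.
Eastward gaps between consecutive values (wrapping around): 3.422°, 7.131°, 336.860°, 0.061°, 3.238°, 0.104°, 3.564°, 5.620°.
Largest gap = 336.860° ⇒ minimal covering band is its complement: 360° − 336.860° = 23.140°.
Band runs from +169.457° eastward to -167.403°, crossing the antimeridian.

23.140°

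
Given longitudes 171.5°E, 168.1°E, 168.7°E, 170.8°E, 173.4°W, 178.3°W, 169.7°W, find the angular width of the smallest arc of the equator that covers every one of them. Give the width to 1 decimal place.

Sort the longitudes: -178.3°, -173.4°, -169.7°, +168.1°, +168.7°, +170.8°, +171.5°.
Eastward gaps between consecutive values (wrapping around): 4.9°, 3.7°, 337.8°, 0.6°, 2.1°, 0.7°, 10.2°.
Largest gap = 337.8° ⇒ minimal covering band is its complement: 360° − 337.8° = 22.2°.
Band runs from +168.1° eastward to -169.7°, crossing the antimeridian.

22.2°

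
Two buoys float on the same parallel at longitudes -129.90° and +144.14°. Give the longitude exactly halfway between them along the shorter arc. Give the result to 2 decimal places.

Signed shortest Δλ from -129.90° to +144.14° is -85.96°.
Midpoint longitude = -129.90° + (-85.96°)/2 = -129.90° − 42.98° = -172.88°.
(The naïve average (-129.90 + +144.14)/2 = 7.12° is on the wrong side of the globe.)

-172.88°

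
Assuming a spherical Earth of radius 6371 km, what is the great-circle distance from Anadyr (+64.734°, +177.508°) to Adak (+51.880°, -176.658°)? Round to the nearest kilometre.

1468 km

Δλ = -176.658 − 177.508 = -354.166°; wrapped into (−180°, 180°]: 5.834°.
Δφ = 51.880 − 64.734 = -12.854°.
a = sin²(Δφ/2) + cos φ₁ · cos φ₂ · sin²(Δλ/2) = 0.013212.
c = 2·atan2(√a, √(1−a)) = 0.23040 rad → d = 6371·c ≈ 1467.87 km.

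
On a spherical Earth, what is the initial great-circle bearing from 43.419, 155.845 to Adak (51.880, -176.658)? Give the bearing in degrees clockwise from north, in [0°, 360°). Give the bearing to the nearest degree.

56°

Δλ = -176.658 − 155.845 = -332.503°; wrapped into (−180°, 180°]: 27.497°.
θ = atan2( sin Δλ · cos φ₂ , cos φ₁ · sin φ₂ − sin φ₁ · cos φ₂ · cos Δλ )
  = atan2(0.28501, 0.19507) = 55.612° → normalised to [0°, 360°): 55.612°.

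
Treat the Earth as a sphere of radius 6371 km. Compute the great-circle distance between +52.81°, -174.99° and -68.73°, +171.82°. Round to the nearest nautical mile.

Δλ = 171.82 − -174.99 = 346.81°; wrapped into (−180°, 180°]: -13.19°.
Δφ = -68.73 − 52.81 = -121.54°.
a = sin²(Δφ/2) + cos φ₁ · cos φ₂ · sin²(Δλ/2) = 0.764439.
c = 2·atan2(√a, √(1−a)) = 2.12807 rad → d = 6371·c ≈ 13557.97 km ≈ 7320.72 nmi.

7321 nmi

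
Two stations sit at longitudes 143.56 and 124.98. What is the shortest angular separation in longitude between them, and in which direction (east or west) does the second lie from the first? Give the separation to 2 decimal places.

18.58° west

Raw difference: 124.98 − 143.56 = -18.58°.
Normalise into (−180°, 180°]: -18.58° stays -18.58°.
Negative ⇒ the second point lies to the west; separation 18.58°.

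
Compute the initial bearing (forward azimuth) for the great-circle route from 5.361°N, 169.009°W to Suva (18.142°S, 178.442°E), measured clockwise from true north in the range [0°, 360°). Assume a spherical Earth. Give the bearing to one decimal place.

207.5°

Δλ = 178.442 − -169.009 = 347.451°; wrapped into (−180°, 180°]: -12.549°.
θ = atan2( sin Δλ · cos φ₂ , cos φ₁ · sin φ₂ − sin φ₁ · cos φ₂ · cos Δλ )
  = atan2(-0.20647, -0.39668) = -152.503° → normalised to [0°, 360°): 207.497°.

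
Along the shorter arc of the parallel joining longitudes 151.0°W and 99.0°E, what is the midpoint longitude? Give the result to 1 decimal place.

154.0°E

Signed shortest Δλ from -151.0° to +99.0° is -110.0°.
Midpoint longitude = -151.0° + (-110.0°)/2 = -151.0° − 55.0° = -206.0°.
Normalise into (−180°, 180°]: +154.0°.
(The naïve average (-151.0 + +99.0)/2 = -26.0° is on the wrong side of the globe.)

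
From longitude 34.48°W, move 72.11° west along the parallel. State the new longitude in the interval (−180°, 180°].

106.59°W

Start at -34.48°; shift −72.11° → -106.59°.
-106.59° already lies in (−180°, 180°].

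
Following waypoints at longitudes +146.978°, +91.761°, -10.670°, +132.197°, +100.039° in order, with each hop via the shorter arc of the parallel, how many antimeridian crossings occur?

0

Leg 1: +146.978° → +91.761°, shortest Δλ = -55.217° (west) — does not cross 180°.
Leg 2: +91.761° → -10.670°, shortest Δλ = -102.431° (west) — does not cross 180°.
Leg 3: -10.670° → +132.197°, shortest Δλ = 142.867° (east) — does not cross 180°.
Leg 4: +132.197° → +100.039°, shortest Δλ = -32.158° (west) — does not cross 180°.
Total crossings: 0.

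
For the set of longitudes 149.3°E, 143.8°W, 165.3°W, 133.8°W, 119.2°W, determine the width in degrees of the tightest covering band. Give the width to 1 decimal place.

Sort the longitudes: -165.3°, -143.8°, -133.8°, -119.2°, +149.3°.
Eastward gaps between consecutive values (wrapping around): 21.5°, 10.0°, 14.6°, 268.5°, 45.4°.
Largest gap = 268.5° ⇒ minimal covering band is its complement: 360° − 268.5° = 91.5°.
Band runs from +149.3° eastward to -119.2°, crossing the antimeridian.

91.5°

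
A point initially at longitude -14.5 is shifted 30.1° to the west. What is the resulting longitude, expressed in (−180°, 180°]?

Start at -14.5°; shift −30.1° → -44.6°.
-44.6° already lies in (−180°, 180°].

-44.6°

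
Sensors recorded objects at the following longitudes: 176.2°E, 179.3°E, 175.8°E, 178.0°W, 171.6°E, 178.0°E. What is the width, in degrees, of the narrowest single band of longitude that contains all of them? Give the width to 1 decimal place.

Sort the longitudes: -178.0°, +171.6°, +175.8°, +176.2°, +178.0°, +179.3°.
Eastward gaps between consecutive values (wrapping around): 349.6°, 4.2°, 0.4°, 1.8°, 1.3°, 2.7°.
Largest gap = 349.6° ⇒ minimal covering band is its complement: 360° − 349.6° = 10.4°.
Band runs from +171.6° eastward to -178.0°, crossing the antimeridian.

10.4°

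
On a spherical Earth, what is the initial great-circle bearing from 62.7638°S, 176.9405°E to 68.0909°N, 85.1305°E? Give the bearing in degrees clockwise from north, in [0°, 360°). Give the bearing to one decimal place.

318.0°

Δλ = 85.1305 − 176.9405 = -91.8100°.
θ = atan2( sin Δλ · cos φ₂ , cos φ₁ · sin φ₂ − sin φ₁ · cos φ₂ · cos Δλ )
  = atan2(-0.37295, 0.41413) = -42.005° → normalised to [0°, 360°): 317.995°.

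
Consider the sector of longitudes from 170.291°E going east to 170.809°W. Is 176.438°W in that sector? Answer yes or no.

Band width going east from +170.291° to -170.809°: ((-170.809 − 170.291) mod 360) = 18.900°.
Offset of -176.438° east of the west edge: ((-176.438 − 170.291) mod 360) = 13.271°.
13.271° ≤ 18.900° ⇒ inside.

Yes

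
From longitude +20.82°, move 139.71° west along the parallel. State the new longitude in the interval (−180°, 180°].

-118.89°

Start at +20.82°; shift −139.71° → -118.89°.
-118.89° already lies in (−180°, 180°].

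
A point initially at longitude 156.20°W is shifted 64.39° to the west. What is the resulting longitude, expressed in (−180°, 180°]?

Start at -156.20°; shift −64.39° → -220.59°.
-220.59° lies outside (−180°, 180°]; add 360° → +139.41°.

139.41°E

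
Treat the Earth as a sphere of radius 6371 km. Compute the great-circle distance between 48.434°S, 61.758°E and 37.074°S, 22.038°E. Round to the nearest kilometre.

Δλ = 22.038 − 61.758 = -39.720°.
Δφ = -37.074 − -48.434 = 11.360°.
a = sin²(Δφ/2) + cos φ₁ · cos φ₂ · sin²(Δλ/2) = 0.070890.
c = 2·atan2(√a, √(1−a)) = 0.53901 rad → d = 6371·c ≈ 3434.01 km.

3434 km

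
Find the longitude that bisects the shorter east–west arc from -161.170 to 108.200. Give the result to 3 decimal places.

+153.515°

Signed shortest Δλ from -161.170° to +108.200° is -90.630°.
Midpoint longitude = -161.170° + (-90.630°)/2 = -161.170° − 45.315° = -206.485°.
Normalise into (−180°, 180°]: +153.515°.
(The naïve average (-161.170 + +108.200)/2 = -26.485° is on the wrong side of the globe.)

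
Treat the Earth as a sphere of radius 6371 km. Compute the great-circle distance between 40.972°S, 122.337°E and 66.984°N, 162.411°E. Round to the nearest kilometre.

Δλ = 162.411 − 122.337 = 40.074°.
Δφ = 66.984 − -40.972 = 107.956°.
a = sin²(Δφ/2) + cos φ₁ · cos φ₂ · sin²(Δλ/2) = 0.688799.
c = 2·atan2(√a, √(1−a)) = 1.95800 rad → d = 6371·c ≈ 12474.40 km.

12474 km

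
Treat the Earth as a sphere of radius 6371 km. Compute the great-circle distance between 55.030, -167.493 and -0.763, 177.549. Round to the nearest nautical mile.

Δλ = 177.549 − -167.493 = 345.042°; wrapped into (−180°, 180°]: -14.958°.
Δφ = -0.763 − 55.030 = -55.793°.
a = sin²(Δφ/2) + cos φ₁ · cos φ₂ · sin²(Δλ/2) = 0.228617.
c = 2·atan2(√a, √(1−a)) = 0.99707 rad → d = 6371·c ≈ 6352.34 km ≈ 3429.99 nmi.

3430 nmi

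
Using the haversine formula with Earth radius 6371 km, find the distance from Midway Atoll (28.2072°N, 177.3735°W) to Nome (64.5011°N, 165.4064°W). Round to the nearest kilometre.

Δλ = -165.4064 − -177.3735 = 11.9671°.
Δφ = 64.5011 − 28.2072 = 36.2939°.
a = sin²(Δφ/2) + cos φ₁ · cos φ₂ · sin²(Δλ/2) = 0.101127.
c = 2·atan2(√a, √(1−a)) = 0.64725 rad → d = 6371·c ≈ 4123.62 km.

4124 km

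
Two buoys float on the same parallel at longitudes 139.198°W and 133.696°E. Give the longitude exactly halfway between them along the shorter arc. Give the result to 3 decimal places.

Signed shortest Δλ from -139.198° to +133.696° is -87.106°.
Midpoint longitude = -139.198° + (-87.106°)/2 = -139.198° − 43.553° = -182.751°.
Normalise into (−180°, 180°]: +177.249°.
(The naïve average (-139.198 + +133.696)/2 = -2.751° is on the wrong side of the globe.)

177.249°E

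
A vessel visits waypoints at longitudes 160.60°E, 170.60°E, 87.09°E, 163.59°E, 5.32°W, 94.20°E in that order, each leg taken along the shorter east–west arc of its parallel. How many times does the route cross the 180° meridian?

0

Leg 1: +160.60° → +170.60°, shortest Δλ = 10.0° (east) — does not cross 180°.
Leg 2: +170.60° → +87.09°, shortest Δλ = -83.51° (west) — does not cross 180°.
Leg 3: +87.09° → +163.59°, shortest Δλ = 76.5° (east) — does not cross 180°.
Leg 4: +163.59° → -5.32°, shortest Δλ = -168.91° (west) — does not cross 180°.
Leg 5: -5.32° → +94.20°, shortest Δλ = 99.52° (east) — does not cross 180°.
Total crossings: 0.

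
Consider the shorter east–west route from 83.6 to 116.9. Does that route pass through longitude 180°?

Signed shortest Δλ = ((116.9 − 83.6 + 180) mod 360) − 180 = 33.3°.
Going east by 33.3° from +83.6° reaches +116.9° without touching 180°.

No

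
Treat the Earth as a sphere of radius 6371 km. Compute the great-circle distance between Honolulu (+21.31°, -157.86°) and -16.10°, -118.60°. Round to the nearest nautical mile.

3223 nmi

Δλ = -118.60 − -157.86 = 39.26°.
Δφ = -16.10 − 21.31 = -37.41°.
a = sin²(Δφ/2) + cos φ₁ · cos φ₂ · sin²(Δλ/2) = 0.203864.
c = 2·atan2(√a, √(1−a)) = 0.93692 rad → d = 6371·c ≈ 5969.13 km ≈ 3223.07 nmi.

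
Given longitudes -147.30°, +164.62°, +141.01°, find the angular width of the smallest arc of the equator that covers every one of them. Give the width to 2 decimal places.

71.69°

Sort the longitudes: -147.30°, +141.01°, +164.62°.
Eastward gaps between consecutive values (wrapping around): 288.31°, 23.61°, 48.08°.
Largest gap = 288.31° ⇒ minimal covering band is its complement: 360° − 288.31° = 71.69°.
Band runs from +141.01° eastward to -147.30°, crossing the antimeridian.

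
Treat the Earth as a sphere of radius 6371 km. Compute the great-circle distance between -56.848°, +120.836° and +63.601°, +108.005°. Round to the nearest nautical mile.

7256 nmi

Δλ = 108.005 − 120.836 = -12.831°.
Δφ = 63.601 − -56.848 = 120.449°.
a = sin²(Δφ/2) + cos φ₁ · cos φ₂ · sin²(Δλ/2) = 0.756421.
c = 2·atan2(√a, √(1−a)) = 2.10929 rad → d = 6371·c ≈ 13438.28 km ≈ 7256.09 nmi.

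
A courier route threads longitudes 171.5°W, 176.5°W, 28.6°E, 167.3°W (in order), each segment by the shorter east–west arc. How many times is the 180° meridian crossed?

2

Leg 1: -171.5° → -176.5°, shortest Δλ = -5.0° (west) — does not cross 180°.
Leg 2: -176.5° → +28.6°, shortest Δλ = -154.9° (west) — crosses 180°.
Leg 3: +28.6° → -167.3°, shortest Δλ = 164.1° (east) — crosses 180°.
Total crossings: 2.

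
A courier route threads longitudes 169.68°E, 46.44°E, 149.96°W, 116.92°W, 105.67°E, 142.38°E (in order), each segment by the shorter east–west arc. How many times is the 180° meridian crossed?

Leg 1: +169.68° → +46.44°, shortest Δλ = -123.24° (west) — does not cross 180°.
Leg 2: +46.44° → -149.96°, shortest Δλ = 163.6° (east) — crosses 180°.
Leg 3: -149.96° → -116.92°, shortest Δλ = 33.04° (east) — does not cross 180°.
Leg 4: -116.92° → +105.67°, shortest Δλ = -137.41° (west) — crosses 180°.
Leg 5: +105.67° → +142.38°, shortest Δλ = 36.71° (east) — does not cross 180°.
Total crossings: 2.

2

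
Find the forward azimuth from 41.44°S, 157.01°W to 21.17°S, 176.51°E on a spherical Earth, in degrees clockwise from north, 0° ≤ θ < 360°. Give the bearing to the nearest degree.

Δλ = 176.51 − -157.01 = 333.52°; wrapped into (−180°, 180°]: -26.48°.
θ = atan2( sin Δλ · cos φ₂ , cos φ₁ · sin φ₂ − sin φ₁ · cos φ₂ · cos Δλ )
  = atan2(-0.41579, 0.28170) = -55.883° → normalised to [0°, 360°): 304.117°.

304°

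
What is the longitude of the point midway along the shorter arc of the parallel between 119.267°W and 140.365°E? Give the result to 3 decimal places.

Signed shortest Δλ from -119.267° to +140.365° is -100.368°.
Midpoint longitude = -119.267° + (-100.368°)/2 = -119.267° − 50.184° = -169.451°.
(The naïve average (-119.267 + +140.365)/2 = 10.549° is on the wrong side of the globe.)

169.451°W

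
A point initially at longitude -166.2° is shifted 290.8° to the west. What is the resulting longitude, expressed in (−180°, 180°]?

-97.0°

Start at -166.2°; shift −290.8° → -457.0°.
-457.0° lies outside (−180°, 180°]; add 360° → -97.0°.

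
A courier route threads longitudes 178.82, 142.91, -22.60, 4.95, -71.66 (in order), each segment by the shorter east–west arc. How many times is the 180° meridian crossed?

0

Leg 1: +178.82° → +142.91°, shortest Δλ = -35.91° (west) — does not cross 180°.
Leg 2: +142.91° → -22.60°, shortest Δλ = -165.51° (west) — does not cross 180°.
Leg 3: -22.60° → +4.95°, shortest Δλ = 27.55° (east) — does not cross 180°.
Leg 4: +4.95° → -71.66°, shortest Δλ = -76.61° (west) — does not cross 180°.
Total crossings: 0.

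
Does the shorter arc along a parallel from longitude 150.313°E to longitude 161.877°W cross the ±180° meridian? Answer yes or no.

Naïve |-161.877 − 150.313| = 312.19° > 180°, so the shorter arc goes the other way round — across 180°.
Signed shortest Δλ = ((-161.877 − 150.313 + 180) mod 360) − 180 = 47.81°.
Going east by 47.81° from +150.313° passes through 180° before reaching -161.877°.

Yes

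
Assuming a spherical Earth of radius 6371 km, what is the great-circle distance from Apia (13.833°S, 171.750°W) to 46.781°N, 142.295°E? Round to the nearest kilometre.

Δλ = 142.295 − -171.750 = 314.045°; wrapped into (−180°, 180°]: -45.955°.
Δφ = 46.781 − -13.833 = 60.614°.
a = sin²(Δφ/2) + cos φ₁ · cos φ₂ · sin²(Δλ/2) = 0.355982.
c = 2·atan2(√a, √(1−a)) = 1.27862 rad → d = 6371·c ≈ 8146.09 km.

8146 km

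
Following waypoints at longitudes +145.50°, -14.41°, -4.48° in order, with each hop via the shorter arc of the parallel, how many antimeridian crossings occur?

Leg 1: +145.50° → -14.41°, shortest Δλ = -159.91° (west) — does not cross 180°.
Leg 2: -14.41° → -4.48°, shortest Δλ = 9.93° (east) — does not cross 180°.
Total crossings: 0.

0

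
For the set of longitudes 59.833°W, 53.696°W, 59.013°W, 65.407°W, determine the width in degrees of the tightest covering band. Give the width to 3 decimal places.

11.711°

Sort the longitudes: -65.407°, -59.833°, -59.013°, -53.696°.
Eastward gaps between consecutive values (wrapping around): 5.574°, 0.820°, 5.317°, 348.289°.
Largest gap = 348.289° ⇒ minimal covering band is its complement: 360° − 348.289° = 11.711°.
Band runs from -65.407° eastward to -53.696°.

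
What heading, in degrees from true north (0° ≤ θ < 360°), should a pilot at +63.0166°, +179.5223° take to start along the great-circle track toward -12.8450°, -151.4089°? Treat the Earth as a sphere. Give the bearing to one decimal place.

151.2°

Δλ = -151.4089 − 179.5223 = -330.9312°; wrapped into (−180°, 180°]: 29.0688°.
θ = atan2( sin Δλ · cos φ₂ , cos φ₁ · sin φ₂ − sin φ₁ · cos φ₂ · cos Δλ )
  = atan2(0.47370, -0.86027) = 151.161° → normalised to [0°, 360°): 151.161°.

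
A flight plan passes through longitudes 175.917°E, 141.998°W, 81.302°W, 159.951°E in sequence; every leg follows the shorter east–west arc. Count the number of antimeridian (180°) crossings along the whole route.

2

Leg 1: +175.917° → -141.998°, shortest Δλ = 42.085° (east) — crosses 180°.
Leg 2: -141.998° → -81.302°, shortest Δλ = 60.696° (east) — does not cross 180°.
Leg 3: -81.302° → +159.951°, shortest Δλ = -118.747° (west) — crosses 180°.
Total crossings: 2.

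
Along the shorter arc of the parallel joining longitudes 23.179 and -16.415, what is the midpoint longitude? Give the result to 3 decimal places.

+3.382°

Signed shortest Δλ from +23.179° to -16.415° is -39.594°.
Midpoint longitude = +23.179° + (-39.594°)/2 = +23.179° − 19.797° = +3.382°.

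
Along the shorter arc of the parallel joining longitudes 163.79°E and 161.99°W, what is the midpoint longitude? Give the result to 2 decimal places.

179.10°W

Signed shortest Δλ from +163.79° to -161.99° is +34.22°.
Midpoint longitude = +163.79° + (+34.22°)/2 = +163.79° + 17.11° = +180.90°.
Normalise into (−180°, 180°]: -179.10°.
(The naïve average (+163.79 + -161.99)/2 = 0.9° is on the wrong side of the globe.)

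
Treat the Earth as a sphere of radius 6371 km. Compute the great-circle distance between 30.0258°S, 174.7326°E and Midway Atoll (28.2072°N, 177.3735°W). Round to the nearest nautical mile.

3526 nmi

Δλ = -177.3735 − 174.7326 = -352.1061°; wrapped into (−180°, 180°]: 7.8939°.
Δφ = 28.2072 − -30.0258 = 58.2330°.
a = sin²(Δφ/2) + cos φ₁ · cos φ₂ · sin²(Δλ/2) = 0.240382.
c = 2·atan2(√a, √(1−a)) = 1.02484 rad → d = 6371·c ≈ 6529.25 km ≈ 3525.51 nmi.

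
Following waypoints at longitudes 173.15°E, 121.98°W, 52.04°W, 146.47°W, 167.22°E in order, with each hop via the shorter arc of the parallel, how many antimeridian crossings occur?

2

Leg 1: +173.15° → -121.98°, shortest Δλ = 64.87° (east) — crosses 180°.
Leg 2: -121.98° → -52.04°, shortest Δλ = 69.94° (east) — does not cross 180°.
Leg 3: -52.04° → -146.47°, shortest Δλ = -94.43° (west) — does not cross 180°.
Leg 4: -146.47° → +167.22°, shortest Δλ = -46.31° (west) — crosses 180°.
Total crossings: 2.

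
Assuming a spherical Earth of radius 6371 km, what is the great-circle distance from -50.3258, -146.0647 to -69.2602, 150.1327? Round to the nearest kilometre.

Δλ = 150.1327 − -146.0647 = 296.1974°; wrapped into (−180°, 180°]: -63.8026°.
Δφ = -69.2602 − -50.3258 = -18.9344°.
a = sin²(Δφ/2) + cos φ₁ · cos φ₂ · sin²(Δλ/2) = 0.090192.
c = 2·atan2(√a, √(1−a)) = 0.61005 rad → d = 6371·c ≈ 3886.66 km.

3887 km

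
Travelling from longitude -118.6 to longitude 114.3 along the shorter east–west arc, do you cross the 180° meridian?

Naïve |114.3 − -118.6| = 232.9° > 180°, so the shorter arc goes the other way round — across 180°.
Signed shortest Δλ = ((114.3 − -118.6 + 180) mod 360) − 180 = -127.1°.
Going west by 127.1° from -118.6° passes through 180° before reaching +114.3°.

Yes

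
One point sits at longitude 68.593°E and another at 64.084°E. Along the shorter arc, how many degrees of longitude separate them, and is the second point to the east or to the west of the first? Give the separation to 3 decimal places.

Raw difference: 64.084 − 68.593 = -4.509°.
Normalise into (−180°, 180°]: -4.509° stays -4.509°.
Negative ⇒ the second point lies to the west; separation 4.509°.

4.509° west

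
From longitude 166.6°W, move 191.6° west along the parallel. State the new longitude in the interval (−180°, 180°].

1.8°E

Start at -166.6°; shift −191.6° → -358.2°.
-358.2° lies outside (−180°, 180°]; add 360° → +1.8°.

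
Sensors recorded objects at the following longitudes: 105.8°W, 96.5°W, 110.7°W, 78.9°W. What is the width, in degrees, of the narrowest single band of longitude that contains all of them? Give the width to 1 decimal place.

31.8°

Sort the longitudes: -110.7°, -105.8°, -96.5°, -78.9°.
Eastward gaps between consecutive values (wrapping around): 4.9°, 9.3°, 17.6°, 328.2°.
Largest gap = 328.2° ⇒ minimal covering band is its complement: 360° − 328.2° = 31.8°.
Band runs from -110.7° eastward to -78.9°.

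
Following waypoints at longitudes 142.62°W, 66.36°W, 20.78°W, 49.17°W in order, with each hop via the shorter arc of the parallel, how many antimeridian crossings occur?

Leg 1: -142.62° → -66.36°, shortest Δλ = 76.26° (east) — does not cross 180°.
Leg 2: -66.36° → -20.78°, shortest Δλ = 45.58° (east) — does not cross 180°.
Leg 3: -20.78° → -49.17°, shortest Δλ = -28.39° (west) — does not cross 180°.
Total crossings: 0.

0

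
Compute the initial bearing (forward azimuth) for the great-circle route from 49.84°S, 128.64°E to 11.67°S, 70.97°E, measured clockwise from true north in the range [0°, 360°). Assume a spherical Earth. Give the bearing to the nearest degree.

288°

Δλ = 70.97 − 128.64 = -57.67°.
θ = atan2( sin Δλ · cos φ₂ , cos φ₁ · sin φ₂ − sin φ₁ · cos φ₂ · cos Δλ )
  = atan2(-0.82752, 0.26981) = -71.941° → normalised to [0°, 360°): 288.059°.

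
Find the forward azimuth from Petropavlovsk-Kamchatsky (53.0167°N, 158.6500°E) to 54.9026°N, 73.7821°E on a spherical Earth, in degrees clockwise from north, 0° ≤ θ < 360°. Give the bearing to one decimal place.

Δλ = 73.7821 − 158.6500 = -84.8679°.
θ = atan2( sin Δλ · cos φ₂ , cos φ₁ · sin φ₂ − sin φ₁ · cos φ₂ · cos Δλ )
  = atan2(-0.57266, 0.45112) = -51.771° → normalised to [0°, 360°): 308.229°.

308.2°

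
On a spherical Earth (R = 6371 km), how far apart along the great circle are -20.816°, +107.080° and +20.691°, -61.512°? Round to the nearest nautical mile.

Δλ = -61.512 − 107.080 = -168.592°.
Δφ = 20.691 − -20.816 = 41.507°.
a = sin²(Δφ/2) + cos φ₁ · cos φ₂ · sin²(Δλ/2) = 0.991361.
c = 2·atan2(√a, √(1−a)) = 2.95543 rad → d = 6371·c ≈ 18829.05 km ≈ 10166.87 nmi.

10167 nmi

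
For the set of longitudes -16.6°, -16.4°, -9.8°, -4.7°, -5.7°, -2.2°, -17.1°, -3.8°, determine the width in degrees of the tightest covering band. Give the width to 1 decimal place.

14.9°

Sort the longitudes: -17.1°, -16.6°, -16.4°, -9.8°, -5.7°, -4.7°, -3.8°, -2.2°.
Eastward gaps between consecutive values (wrapping around): 0.5°, 0.2°, 6.6°, 4.1°, 1.0°, 0.9°, 1.6°, 345.1°.
Largest gap = 345.1° ⇒ minimal covering band is its complement: 360° − 345.1° = 14.9°.
Band runs from -17.1° eastward to -2.2°.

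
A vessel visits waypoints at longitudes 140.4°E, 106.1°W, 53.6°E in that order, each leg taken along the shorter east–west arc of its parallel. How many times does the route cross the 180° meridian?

Leg 1: +140.4° → -106.1°, shortest Δλ = 113.5° (east) — crosses 180°.
Leg 2: -106.1° → +53.6°, shortest Δλ = 159.7° (east) — does not cross 180°.
Total crossings: 1.

1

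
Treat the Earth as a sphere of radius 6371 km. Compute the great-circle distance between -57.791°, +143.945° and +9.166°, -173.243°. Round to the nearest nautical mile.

Δλ = -173.243 − 143.945 = -317.188°; wrapped into (−180°, 180°]: 42.812°.
Δφ = 9.166 − -57.791 = 66.957°.
a = sin²(Δφ/2) + cos φ₁ · cos φ₂ · sin²(Δλ/2) = 0.374383.
c = 2·atan2(√a, √(1−a)) = 1.31684 rad → d = 6371·c ≈ 8389.59 km ≈ 4530.02 nmi.

4530 nmi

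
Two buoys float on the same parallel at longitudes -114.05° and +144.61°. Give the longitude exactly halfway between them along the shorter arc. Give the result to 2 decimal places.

Signed shortest Δλ from -114.05° to +144.61° is -101.34°.
Midpoint longitude = -114.05° + (-101.34°)/2 = -114.05° − 50.67° = -164.72°.
(The naïve average (-114.05 + +144.61)/2 = 15.28° is on the wrong side of the globe.)

-164.72°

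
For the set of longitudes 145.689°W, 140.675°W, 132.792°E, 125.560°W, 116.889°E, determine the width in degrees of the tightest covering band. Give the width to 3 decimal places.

Sort the longitudes: -145.689°, -140.675°, -125.560°, +116.889°, +132.792°.
Eastward gaps between consecutive values (wrapping around): 5.014°, 15.115°, 242.449°, 15.903°, 81.519°.
Largest gap = 242.449° ⇒ minimal covering band is its complement: 360° − 242.449° = 117.551°.
Band runs from +116.889° eastward to -125.560°, crossing the antimeridian.

117.551°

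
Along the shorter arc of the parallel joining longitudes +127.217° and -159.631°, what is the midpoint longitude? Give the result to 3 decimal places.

+163.793°

Signed shortest Δλ from +127.217° to -159.631° is +73.152°.
Midpoint longitude = +127.217° + (+73.152°)/2 = +127.217° + 36.576° = +163.793°.
(The naïve average (+127.217 + -159.631)/2 = -16.207° is on the wrong side of the globe.)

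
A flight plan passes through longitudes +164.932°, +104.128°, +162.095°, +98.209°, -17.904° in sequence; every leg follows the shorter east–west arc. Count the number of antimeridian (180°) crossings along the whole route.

Leg 1: +164.932° → +104.128°, shortest Δλ = -60.804° (west) — does not cross 180°.
Leg 2: +104.128° → +162.095°, shortest Δλ = 57.967° (east) — does not cross 180°.
Leg 3: +162.095° → +98.209°, shortest Δλ = -63.886° (west) — does not cross 180°.
Leg 4: +98.209° → -17.904°, shortest Δλ = -116.113° (west) — does not cross 180°.
Total crossings: 0.

0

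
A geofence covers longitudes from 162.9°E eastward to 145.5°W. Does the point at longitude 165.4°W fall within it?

Yes

Band width going east from +162.9° to -145.5°: ((-145.5 − 162.9) mod 360) = 51.6°.
Offset of -165.4° east of the west edge: ((-165.4 − 162.9) mod 360) = 31.7°.
31.7° ≤ 51.6° ⇒ inside.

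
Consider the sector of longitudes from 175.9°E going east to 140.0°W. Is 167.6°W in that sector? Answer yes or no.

Yes

Band width going east from +175.9° to -140.0°: ((-140.0 − 175.9) mod 360) = 44.1°.
Offset of -167.6° east of the west edge: ((-167.6 − 175.9) mod 360) = 16.5°.
16.5° ≤ 44.1° ⇒ inside.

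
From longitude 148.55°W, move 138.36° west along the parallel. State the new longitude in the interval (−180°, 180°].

73.09°E

Start at -148.55°; shift −138.36° → -286.91°.
-286.91° lies outside (−180°, 180°]; add 360° → +73.09°.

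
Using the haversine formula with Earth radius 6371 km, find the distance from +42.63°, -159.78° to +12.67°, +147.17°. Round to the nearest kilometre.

Δλ = 147.17 − -159.78 = 306.95°; wrapped into (−180°, 180°]: -53.05°.
Δφ = 12.67 − 42.63 = -29.96°.
a = sin²(Δφ/2) + cos φ₁ · cos φ₂ · sin²(Δλ/2) = 0.209977.
c = 2·atan2(√a, √(1−a)) = 0.95201 rad → d = 6371·c ≈ 6065.26 km.

6065 km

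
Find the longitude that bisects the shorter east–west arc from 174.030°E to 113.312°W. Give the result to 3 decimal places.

149.641°W

Signed shortest Δλ from +174.030° to -113.312° is +72.658°.
Midpoint longitude = +174.030° + (+72.658°)/2 = +174.030° + 36.329° = +210.359°.
Normalise into (−180°, 180°]: -149.641°.
(The naïve average (+174.030 + -113.312)/2 = 30.359° is on the wrong side of the globe.)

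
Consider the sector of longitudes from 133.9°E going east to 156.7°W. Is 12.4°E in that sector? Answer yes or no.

No

Band width going east from +133.9° to -156.7°: ((-156.7 − 133.9) mod 360) = 69.4°.
Offset of +12.4° east of the west edge: ((12.4 − 133.9) mod 360) = 238.5°.
238.5° > 69.4° ⇒ outside.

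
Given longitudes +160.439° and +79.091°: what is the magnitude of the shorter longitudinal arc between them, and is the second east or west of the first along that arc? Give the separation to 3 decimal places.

81.348° west

Raw difference: 79.091 − 160.439 = -81.348°.
Normalise into (−180°, 180°]: -81.348° stays -81.348°.
Negative ⇒ the second point lies to the west; separation 81.348°.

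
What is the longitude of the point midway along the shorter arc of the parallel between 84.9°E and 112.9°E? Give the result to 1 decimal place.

Signed shortest Δλ from +84.9° to +112.9° is +28.0°.
Midpoint longitude = +84.9° + (+28.0°)/2 = +84.9° + 14.0° = +98.9°.

98.9°E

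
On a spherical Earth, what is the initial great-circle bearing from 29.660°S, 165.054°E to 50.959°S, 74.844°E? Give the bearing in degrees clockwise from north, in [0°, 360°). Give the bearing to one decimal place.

Δλ = 74.844 − 165.054 = -90.210°.
θ = atan2( sin Δλ · cos φ₂ , cos φ₁ · sin φ₂ − sin φ₁ · cos φ₂ · cos Δλ )
  = atan2(-0.62987, -0.67607) = -137.026° → normalised to [0°, 360°): 222.974°.

223.0°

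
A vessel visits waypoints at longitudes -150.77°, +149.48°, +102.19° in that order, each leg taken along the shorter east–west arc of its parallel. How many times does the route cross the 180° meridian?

Leg 1: -150.77° → +149.48°, shortest Δλ = -59.75° (west) — crosses 180°.
Leg 2: +149.48° → +102.19°, shortest Δλ = -47.29° (west) — does not cross 180°.
Total crossings: 1.

1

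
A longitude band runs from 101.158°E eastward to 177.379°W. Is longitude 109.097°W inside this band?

Band width going east from +101.158° to -177.379°: ((-177.379 − 101.158) mod 360) = 81.463°.
Offset of -109.097° east of the west edge: ((-109.097 − 101.158) mod 360) = 149.745°.
149.745° > 81.463° ⇒ outside.

No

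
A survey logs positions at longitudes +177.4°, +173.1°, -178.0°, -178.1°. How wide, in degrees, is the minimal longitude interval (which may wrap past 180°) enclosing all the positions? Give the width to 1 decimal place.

8.9°

Sort the longitudes: -178.1°, -178.0°, +173.1°, +177.4°.
Eastward gaps between consecutive values (wrapping around): 0.1°, 351.1°, 4.3°, 4.5°.
Largest gap = 351.1° ⇒ minimal covering band is its complement: 360° − 351.1° = 8.9°.
Band runs from +173.1° eastward to -178.0°, crossing the antimeridian.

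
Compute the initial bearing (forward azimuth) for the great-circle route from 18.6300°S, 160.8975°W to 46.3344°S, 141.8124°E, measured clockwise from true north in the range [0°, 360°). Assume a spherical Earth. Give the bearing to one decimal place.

Δλ = 141.8124 − -160.8975 = 302.7099°; wrapped into (−180°, 180°]: -57.2901°.
θ = atan2( sin Δλ · cos φ₂ , cos φ₁ · sin φ₂ − sin φ₁ · cos φ₂ · cos Δλ )
  = atan2(-0.58096, -0.56629) = -134.267° → normalised to [0°, 360°): 225.733°.

225.7°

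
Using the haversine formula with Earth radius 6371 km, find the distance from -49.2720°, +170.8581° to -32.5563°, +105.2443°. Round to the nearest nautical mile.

3037 nmi

Δλ = 105.2443 − 170.8581 = -65.6138°.
Δφ = -32.5563 − -49.2720 = 16.7157°.
a = sin²(Δφ/2) + cos φ₁ · cos φ₂ · sin²(Δλ/2) = 0.182568.
c = 2·atan2(√a, √(1−a)) = 0.88296 rad → d = 6371·c ≈ 5625.36 km ≈ 3037.45 nmi.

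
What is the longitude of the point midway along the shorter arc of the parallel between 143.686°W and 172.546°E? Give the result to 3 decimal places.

165.570°W

Signed shortest Δλ from -143.686° to +172.546° is -43.768°.
Midpoint longitude = -143.686° + (-43.768°)/2 = -143.686° − 21.884° = -165.570°.
(The naïve average (-143.686 + +172.546)/2 = 14.43° is on the wrong side of the globe.)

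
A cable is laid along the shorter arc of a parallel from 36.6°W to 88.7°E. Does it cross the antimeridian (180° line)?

Signed shortest Δλ = ((88.7 − -36.6 + 180) mod 360) − 180 = 125.3°.
Going east by 125.3° from -36.6° reaches +88.7° without touching 180°.

No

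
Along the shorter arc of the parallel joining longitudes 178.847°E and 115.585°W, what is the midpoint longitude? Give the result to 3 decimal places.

148.369°W

Signed shortest Δλ from +178.847° to -115.585° is +65.568°.
Midpoint longitude = +178.847° + (+65.568°)/2 = +178.847° + 32.784° = +211.631°.
Normalise into (−180°, 180°]: -148.369°.
(The naïve average (+178.847 + -115.585)/2 = 31.631° is on the wrong side of the globe.)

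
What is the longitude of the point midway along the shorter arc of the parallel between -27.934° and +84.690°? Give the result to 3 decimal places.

Signed shortest Δλ from -27.934° to +84.690° is +112.624°.
Midpoint longitude = -27.934° + (+112.624°)/2 = -27.934° + 56.312° = +28.378°.

+28.378°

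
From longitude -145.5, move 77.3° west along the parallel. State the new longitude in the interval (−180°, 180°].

+137.2°

Start at -145.5°; shift −77.3° → -222.8°.
-222.8° lies outside (−180°, 180°]; add 360° → +137.2°.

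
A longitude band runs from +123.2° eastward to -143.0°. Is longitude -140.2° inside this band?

Band width going east from +123.2° to -143.0°: ((-143.0 − 123.2) mod 360) = 93.8°.
Offset of -140.2° east of the west edge: ((-140.2 − 123.2) mod 360) = 96.6°.
96.6° > 93.8° ⇒ outside.

No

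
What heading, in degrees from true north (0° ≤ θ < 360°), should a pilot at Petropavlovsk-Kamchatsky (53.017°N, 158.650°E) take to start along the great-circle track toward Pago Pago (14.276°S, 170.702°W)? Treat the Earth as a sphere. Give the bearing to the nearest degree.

149°

Δλ = -170.702 − 158.650 = -329.352°; wrapped into (−180°, 180°]: 30.648°.
θ = atan2( sin Δλ · cos φ₂ , cos φ₁ · sin φ₂ − sin φ₁ · cos φ₂ · cos Δλ )
  = atan2(0.49402, -0.81435) = 148.757° → normalised to [0°, 360°): 148.757°.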